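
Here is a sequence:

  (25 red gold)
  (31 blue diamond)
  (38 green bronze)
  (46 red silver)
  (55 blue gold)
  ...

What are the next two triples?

First component goes 25, 31, 38, 46, 55 → 65 → 76 (differences are 6, 7, 8, … (increasing by 1 each time)).
Colour: repeats red → blue → green; red, blue, green, red, blue → green → red.
Rank: gold, diamond, bronze, silver, gold → diamond → bronze (repeats gold → diamond → bronze → silver).
So the next two triples are (65 green diamond) and (76 red bronze).

(65 green diamond), (76 red bronze)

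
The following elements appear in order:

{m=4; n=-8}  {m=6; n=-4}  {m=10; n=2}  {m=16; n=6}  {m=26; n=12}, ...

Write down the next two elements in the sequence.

M goes 4, 6, 10, 16, 26 → 42 → 68 (each term is the sum of the two before it).
N: alternating steps +4, +6, +4, +6, …, so -8, -4, 2, 6, 12 → 16 → 22.
So the next two elements are {m=42; n=16} and {m=68; n=22}.

{m=42; n=16}, {m=68; n=22}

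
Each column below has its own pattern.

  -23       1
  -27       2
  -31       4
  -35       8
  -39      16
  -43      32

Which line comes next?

-47  64

First component — −4 each step: -23, -27, -31, -35, -39, -43 → -47.
Second component: ×2 each step, so 1, 2, 4, 8, 16, 32 → 64.
So the next line is -47  64.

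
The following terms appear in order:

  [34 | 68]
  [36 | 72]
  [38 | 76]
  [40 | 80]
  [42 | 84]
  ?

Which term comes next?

First entry goes 34, 36, 38, 40, 42 → 44 (+2 each step).
Second entry: 68, 72, 76, 80, 84 → 88 (always 2 × the first entry).
Combining the parts gives [44 | 88].

[44 | 88]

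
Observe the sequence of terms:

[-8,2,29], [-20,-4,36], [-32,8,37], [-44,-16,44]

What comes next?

First value: −12 each step; -8, -20, -32, -44 → -56.
For the second value, ×(-2) each step: 2, -4, 8, -16 → 32.
Third value: alternating steps +7, +1, +7, +1, …, so 29, 36, 37, 44 → 45.
So the next term is [-56,32,45].

[-56,32,45]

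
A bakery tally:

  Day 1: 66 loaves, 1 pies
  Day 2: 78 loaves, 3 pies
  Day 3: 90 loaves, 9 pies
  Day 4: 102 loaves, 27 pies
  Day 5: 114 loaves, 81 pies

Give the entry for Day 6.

126 loaves, 243 pies

Loaves: +12 each step; 66, 78, 90, 102, 114 → 126.
Pies: ×3 each step, so 1, 3, 9, 27, 81 → 243.
So the next row is 126 loaves, 243 pies.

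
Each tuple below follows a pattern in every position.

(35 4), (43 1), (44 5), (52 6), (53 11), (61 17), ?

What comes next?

(62 28)

First value: alternating steps +8, +1, +8, +1, …; 35, 43, 44, 52, 53, 61 → 62.
Second value — each term is the sum of the two before it: 4, 1, 5, 6, 11, 17 → 28.
Combining the parts gives (62 28).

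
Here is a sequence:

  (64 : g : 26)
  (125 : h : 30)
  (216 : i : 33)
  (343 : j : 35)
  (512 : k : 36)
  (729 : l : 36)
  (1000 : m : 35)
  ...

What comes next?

First value: perfect cubes: 4³, 5³, 6³, …; 64, 125, 216, 343, 512, 729, 1000 → 1331.
Letter: letters move forward 1 place in the alphabet; g, h, i, j, k, l, m → n.
For the third value, differences are 4, 3, 2, … (decreasing by 1 each time): 26, 30, 33, 35, 36, 36, 35 → 33.
So the next tuple is (1331 : n : 33).

(1331 : n : 33)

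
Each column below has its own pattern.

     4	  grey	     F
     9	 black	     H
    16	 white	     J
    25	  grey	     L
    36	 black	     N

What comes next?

First component: perfect squares: 2², 3², 4², …; 4, 9, 16, 25, 36 → 49.
For the shade, repeats grey → black → white: grey, black, white, grey, black → white.
Letter: F, H, J, L, N → P (letters move forward 2 places in the alphabet).
Combining the parts gives 49  white  P.

49  white  P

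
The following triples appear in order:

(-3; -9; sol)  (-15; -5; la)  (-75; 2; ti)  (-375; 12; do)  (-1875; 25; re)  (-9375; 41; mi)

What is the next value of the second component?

60

Second component: differences are 4, 7, 10, … (increasing by 3 each time), so -9, -5, 2, 12, 25, 41 → 60.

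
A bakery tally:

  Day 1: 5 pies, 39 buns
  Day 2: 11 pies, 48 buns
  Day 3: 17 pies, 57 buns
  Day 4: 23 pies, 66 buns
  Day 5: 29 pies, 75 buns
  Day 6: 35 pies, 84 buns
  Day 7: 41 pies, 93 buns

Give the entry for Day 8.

Pies: +6 each step, so 5, 11, 17, 23, 29, 35, 41 → 47.
Buns: +9 each step; 39, 48, 57, 66, 75, 84, 93 → 102.
Putting it together: 47 pies, 102 buns.

47 pies, 102 buns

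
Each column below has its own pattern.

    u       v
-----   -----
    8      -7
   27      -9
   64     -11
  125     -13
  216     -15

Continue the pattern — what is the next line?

Column u: perfect cubes: 2³, 3³, 4³, …; 8, 27, 64, 125, 216 → 343.
Column v: -7, -9, -11, -13, -15 → -17 (−2 each step).
Combining the parts gives 343  -17.

343  -17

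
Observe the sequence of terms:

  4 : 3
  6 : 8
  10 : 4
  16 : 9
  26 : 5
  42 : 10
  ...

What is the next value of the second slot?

6

Second slot goes 3, 8, 4, 9, 5, 10 → 6 (alternating steps +5, −4, +5, −4, …).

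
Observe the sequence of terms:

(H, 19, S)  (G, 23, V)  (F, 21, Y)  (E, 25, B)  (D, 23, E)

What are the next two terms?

(C, 27, H), (B, 25, K)

For the first letter, letters move back 1 place in the alphabet: H, G, F, E, D → C → B.
Second value: alternating steps +4, −2, +4, −2, …; 19, 23, 21, 25, 23 → 27 → 25.
Second letter: letters move forward 3 places in the alphabet, wrapping Z→A; S, V, Y, B, E → H → K.
Putting the parts together: (C, 27, H) and then (B, 25, K).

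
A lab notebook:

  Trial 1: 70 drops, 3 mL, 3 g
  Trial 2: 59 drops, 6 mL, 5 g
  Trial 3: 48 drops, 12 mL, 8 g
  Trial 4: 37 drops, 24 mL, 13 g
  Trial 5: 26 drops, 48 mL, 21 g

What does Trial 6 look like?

Drops: 70, 59, 48, 37, 26 → 15 (−11 each step).
ML — ×2 each step: 3, 6, 12, 24, 48 → 96.
G: 3, 5, 8, 13, 21 → 34 (each term is the sum of the two before it).
Putting it together: 15 drops, 96 mL, 34 g.

15 drops, 96 mL, 34 g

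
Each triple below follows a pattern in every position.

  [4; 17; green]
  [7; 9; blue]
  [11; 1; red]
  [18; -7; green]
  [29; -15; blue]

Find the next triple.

First value: each term is the sum of the two before it; 4, 7, 11, 18, 29 → 47.
For the second value, −8 each step: 17, 9, 1, -7, -15 → -23.
Colour: green, blue, red, green, blue → red (repeats green → blue → red).
So the next triple is [47; -23; red].

[47; -23; red]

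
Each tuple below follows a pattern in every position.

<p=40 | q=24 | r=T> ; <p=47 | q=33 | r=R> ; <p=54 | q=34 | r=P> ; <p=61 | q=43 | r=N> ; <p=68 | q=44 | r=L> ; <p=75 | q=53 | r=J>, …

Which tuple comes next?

For the p, +7 each step: 40, 47, 54, 61, 68, 75 → 82.
Q: alternating steps +9, +1, +9, +1, …, so 24, 33, 34, 43, 44, 53 → 54.
R: T, R, P, N, L, J → H (letters move back 2 places in the alphabet).
Combining the parts gives <p=82 | q=54 | r=H>.

<p=82 | q=54 | r=H>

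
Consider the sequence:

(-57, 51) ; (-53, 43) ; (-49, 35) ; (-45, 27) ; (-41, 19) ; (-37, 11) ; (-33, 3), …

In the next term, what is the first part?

First part: +4 each step, so -57, -53, -49, -45, -41, -37, -33 → -29.

-29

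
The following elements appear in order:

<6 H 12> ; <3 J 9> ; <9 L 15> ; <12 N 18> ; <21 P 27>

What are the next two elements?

<33 R 39>, <54 T 60>

First slot: each term is the sum of the two before it; 6, 3, 9, 12, 21 → 33 → 54.
Letter goes H, J, L, N, P → R → T (letters move forward 2 places in the alphabet).
Third slot: always 6 more than the first slot, so 12, 9, 15, 18, 27 → 39 → 60.
Putting the parts together: <33 R 39> and then <54 T 60>.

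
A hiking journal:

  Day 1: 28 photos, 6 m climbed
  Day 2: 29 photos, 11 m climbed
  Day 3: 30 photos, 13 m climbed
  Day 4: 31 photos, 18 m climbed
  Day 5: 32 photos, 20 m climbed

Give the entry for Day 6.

Photos — +1 each step: 28, 29, 30, 31, 32 → 33.
For the m climbed, alternating steps +5, +2, +5, +2, …: 6, 11, 13, 18, 20 → 25.
Putting it together: 33 photos, 25 m climbed.

33 photos, 25 m climbed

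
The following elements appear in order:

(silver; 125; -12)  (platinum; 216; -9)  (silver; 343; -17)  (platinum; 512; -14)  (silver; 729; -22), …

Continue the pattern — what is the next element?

Metal: silver, platinum, silver, platinum, silver → platinum (alternates silver ↔ platinum).
Second coordinate: perfect cubes: 5³, 6³, 7³, …; 125, 216, 343, 512, 729 → 1000.
Third coordinate: -12, -9, -17, -14, -22 → -19 (alternating steps +3, −8, +3, −8, …).
Combining the parts gives (platinum; 1000; -19).

(platinum; 1000; -19)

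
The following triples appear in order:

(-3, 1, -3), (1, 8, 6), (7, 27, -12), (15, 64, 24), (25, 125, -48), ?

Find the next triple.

First slot — differences are 4, 6, 8, … (increasing by 2 each time): -3, 1, 7, 15, 25 → 37.
Second slot: 1, 8, 27, 64, 125 → 216 (perfect cubes: 1³, 2³, 3³, …).
For the third slot, ×(-2) each step: -3, 6, -12, 24, -48 → 96.
Putting it together: (37, 216, 96).

(37, 216, 96)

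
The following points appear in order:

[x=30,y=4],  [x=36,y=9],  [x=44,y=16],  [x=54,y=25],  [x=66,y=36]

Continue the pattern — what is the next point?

[x=80,y=49]

X — differences are 6, 8, 10, … (increasing by 2 each time): 30, 36, 44, 54, 66 → 80.
Y goes 4, 9, 16, 25, 36 → 49 (perfect squares: 2², 3², 4², …).
Combining the parts gives [x=80,y=49].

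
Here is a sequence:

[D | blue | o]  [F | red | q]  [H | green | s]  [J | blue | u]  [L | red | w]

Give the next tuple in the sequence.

[N | green | y]

For the first letter, letters move forward 2 places in the alphabet: D, F, H, J, L → N.
Colour: repeats blue → red → green, so blue, red, green, blue, red → green.
For the second letter, letters move forward 2 places in the alphabet: o, q, s, u, w → y.
Putting it together: [N | green | y].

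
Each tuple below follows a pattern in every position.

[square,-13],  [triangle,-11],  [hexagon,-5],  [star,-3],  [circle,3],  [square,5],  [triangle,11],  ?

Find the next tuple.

[hexagon,13]

Shape: repeats square → triangle → hexagon → star → circle, so square, triangle, hexagon, star, circle, square, triangle → hexagon.
Second part: alternating steps +2, +6, +2, +6, …; -13, -11, -5, -3, 3, 5, 11 → 13.
Combining the parts gives [hexagon,13].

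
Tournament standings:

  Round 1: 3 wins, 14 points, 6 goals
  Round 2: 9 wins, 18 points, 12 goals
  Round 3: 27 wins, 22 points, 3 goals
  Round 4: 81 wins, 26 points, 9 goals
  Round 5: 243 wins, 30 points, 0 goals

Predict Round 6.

Wins: 3, 9, 27, 81, 243 → 729 (×3 each step).
Points goes 14, 18, 22, 26, 30 → 34 (+4 each step).
Goals — alternating steps +6, −9, +6, −9, …: 6, 12, 3, 9, 0 → 6.
Combining the parts gives 729 wins, 34 points, 6 goals.

729 wins, 34 points, 6 goals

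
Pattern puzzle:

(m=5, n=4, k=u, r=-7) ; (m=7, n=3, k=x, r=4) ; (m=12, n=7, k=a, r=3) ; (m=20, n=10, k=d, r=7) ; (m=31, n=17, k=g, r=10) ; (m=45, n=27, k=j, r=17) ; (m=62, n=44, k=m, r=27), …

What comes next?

M: 5, 7, 12, 20, 31, 45, 62 → 82 (differences are 2, 5, 8, … (increasing by 3 each time)).
N goes 4, 3, 7, 10, 17, 27, 44 → 71 (each term is the sum of the two before it).
K: letters move forward 3 places in the alphabet, wrapping Z→A, so u, x, a, d, g, j, m → p.
R: always the previous value of the n, so -7, 4, 3, 7, 10, 17, 27 → 44.
Putting it together: (m=82, n=71, k=p, r=44).

(m=82, n=71, k=p, r=44)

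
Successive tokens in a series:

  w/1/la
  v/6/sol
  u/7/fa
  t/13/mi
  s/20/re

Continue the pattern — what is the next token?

Letter: letters move back 1 place in the alphabet; w, v, u, t, s → r.
Second component: each term is the sum of the two before it; 1, 6, 7, 13, 20 → 33.
Note: la, sol, fa, mi, re → do (runs backward through the solfège scale do→ti).
Combining the parts gives r/33/do.

r/33/do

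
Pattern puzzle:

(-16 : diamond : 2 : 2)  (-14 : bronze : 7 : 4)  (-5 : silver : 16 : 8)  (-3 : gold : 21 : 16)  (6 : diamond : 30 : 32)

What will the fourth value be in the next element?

64

Fourth value: ×2 each step, so 2, 4, 8, 16, 32 → 64.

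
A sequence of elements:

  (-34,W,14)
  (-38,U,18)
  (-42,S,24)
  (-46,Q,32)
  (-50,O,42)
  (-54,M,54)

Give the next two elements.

(-58,K,68), (-62,I,84)

First value: −4 each step; -34, -38, -42, -46, -50, -54 → -58 → -62.
Letter: letters move back 2 places in the alphabet; W, U, S, Q, O, M → K → I.
Third value: differences are 4, 6, 8, … (increasing by 2 each time); 14, 18, 24, 32, 42, 54 → 68 → 84.
Putting the parts together: (-58,K,68) and then (-62,I,84).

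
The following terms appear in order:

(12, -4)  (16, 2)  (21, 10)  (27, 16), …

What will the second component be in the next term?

Second component: alternating steps +6, +8, +6, +8, …; -4, 2, 10, 16 → 24.

24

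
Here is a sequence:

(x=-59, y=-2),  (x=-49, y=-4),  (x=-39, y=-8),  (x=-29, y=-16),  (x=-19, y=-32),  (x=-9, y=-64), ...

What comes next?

X: +10 each step; -59, -49, -39, -29, -19, -9 → 1.
Y: ×2 each step, so -2, -4, -8, -16, -32, -64 → -128.
Combining the parts gives (x=1, y=-128).

(x=1, y=-128)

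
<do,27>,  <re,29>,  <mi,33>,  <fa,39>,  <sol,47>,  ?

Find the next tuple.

<la,57>

Note goes do, re, mi, fa, sol → la (runs through the solfège scale do→ti).
Second entry goes 27, 29, 33, 39, 47 → 57 (differences are 2, 4, 6, … (increasing by 2 each time)).
Putting it together: <la,57>.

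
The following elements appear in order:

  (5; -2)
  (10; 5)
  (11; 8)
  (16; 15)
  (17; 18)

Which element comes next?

For the first component, alternating steps +5, +1, +5, +1, …: 5, 10, 11, 16, 17 → 22.
Second component: -2, 5, 8, 15, 18 → 25 (alternating steps +7, +3, +7, +3, …).
Putting it together: (22; 25).

(22; 25)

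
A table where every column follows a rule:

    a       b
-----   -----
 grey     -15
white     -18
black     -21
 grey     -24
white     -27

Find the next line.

black  -30

Column a: grey, white, black, grey, white → black (repeats grey → white → black).
Column b goes -15, -18, -21, -24, -27 → -30 (−3 each step).
So the next line is black  -30.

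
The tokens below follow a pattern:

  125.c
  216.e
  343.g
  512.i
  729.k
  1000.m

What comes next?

1331.o

For the first component, perfect cubes: 5³, 6³, 7³, …: 125, 216, 343, 512, 729, 1000 → 1331.
For the letter, letters move forward 2 places in the alphabet: c, e, g, i, k, m → o.
Combining the parts gives 1331.o.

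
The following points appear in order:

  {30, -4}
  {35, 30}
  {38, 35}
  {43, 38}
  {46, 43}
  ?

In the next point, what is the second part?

First part: alternating steps +5, +3, +5, +3, …; 30, 35, 38, 43, 46 → 51.
Second part: always the previous value of the first part; -4, 30, 35, 38, 43 → 46.

46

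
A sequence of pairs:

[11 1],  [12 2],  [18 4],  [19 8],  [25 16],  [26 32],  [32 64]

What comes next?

[33 128]

First entry goes 11, 12, 18, 19, 25, 26, 32 → 33 (alternating steps +1, +6, +1, +6, …).
For the second entry, ×2 each step: 1, 2, 4, 8, 16, 32, 64 → 128.
Putting it together: [33 128].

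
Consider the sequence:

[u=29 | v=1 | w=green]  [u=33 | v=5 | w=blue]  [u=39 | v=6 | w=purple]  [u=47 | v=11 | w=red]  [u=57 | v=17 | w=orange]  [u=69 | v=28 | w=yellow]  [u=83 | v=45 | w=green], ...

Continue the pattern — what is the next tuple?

U: differences are 4, 6, 8, … (increasing by 2 each time), so 29, 33, 39, 47, 57, 69, 83 → 99.
V — each term is the sum of the two before it: 1, 5, 6, 11, 17, 28, 45 → 73.
W goes green, blue, purple, red, orange, yellow, green → blue (repeats green → blue → purple → red → orange → yellow).
Putting it together: [u=99 | v=73 | w=blue].

[u=99 | v=73 | w=blue]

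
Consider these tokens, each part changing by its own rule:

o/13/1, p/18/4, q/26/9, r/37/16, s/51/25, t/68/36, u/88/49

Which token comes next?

v/111/64

Letter: letters move forward 1 place in the alphabet; o, p, q, r, s, t, u → v.
Second component: differences are 5, 8, 11, … (increasing by 3 each time); 13, 18, 26, 37, 51, 68, 88 → 111.
For the third component, perfect squares: 1², 2², 3², …: 1, 4, 9, 16, 25, 36, 49 → 64.
So the next token is v/111/64.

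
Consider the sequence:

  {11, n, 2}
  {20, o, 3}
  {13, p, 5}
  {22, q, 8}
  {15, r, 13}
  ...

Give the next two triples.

First slot goes 11, 20, 13, 22, 15 → 24 → 17 (alternating steps +9, −7, +9, −7, …).
Letter: n, o, p, q, r → s → t (letters move forward 1 place in the alphabet).
Third slot: each term is the sum of the two before it, so 2, 3, 5, 8, 13 → 21 → 34.
So the next two triples are {24, s, 21} and {17, t, 34}.

{24, s, 21}, {17, t, 34}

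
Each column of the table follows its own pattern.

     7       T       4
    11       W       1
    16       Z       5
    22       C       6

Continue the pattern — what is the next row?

29  F  11

First component: 7, 11, 16, 22 → 29 (differences are 4, 5, 6, … (increasing by 1 each time)).
Letter: T, W, Z, C → F (letters move forward 3 places in the alphabet, wrapping Z→A).
Third component goes 4, 1, 5, 6 → 11 (each term is the sum of the two before it).
Combining the parts gives 29  F  11.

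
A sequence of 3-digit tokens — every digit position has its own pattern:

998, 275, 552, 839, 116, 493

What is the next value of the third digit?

0

Third digit: −3 each step, mod 10, so 8, 5, 2, 9, 6, 3 → 0.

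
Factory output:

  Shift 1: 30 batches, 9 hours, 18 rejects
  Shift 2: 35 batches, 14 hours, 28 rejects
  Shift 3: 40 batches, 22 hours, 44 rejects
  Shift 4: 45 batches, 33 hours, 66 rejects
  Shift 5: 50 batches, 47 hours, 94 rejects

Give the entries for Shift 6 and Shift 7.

Batches: +5 each step; 30, 35, 40, 45, 50 → 55 → 60.
Hours goes 9, 14, 22, 33, 47 → 64 → 84 (differences are 5, 8, 11, … (increasing by 3 each time)).
Rejects: always 2 × the hours, so 18, 28, 44, 66, 94 → 128 → 168.
So the next two lines are 55 batches, 64 hours, 128 rejects and 60 batches, 84 hours, 168 rejects.

55 batches, 64 hours, 128 rejects; 60 batches, 84 hours, 168 rejects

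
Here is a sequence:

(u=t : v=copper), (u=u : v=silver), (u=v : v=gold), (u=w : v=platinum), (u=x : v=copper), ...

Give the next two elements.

(u=y : v=silver), (u=z : v=gold)

U: letters move forward 1 place in the alphabet; t, u, v, w, x → y → z.
V — repeats copper → silver → gold → platinum: copper, silver, gold, platinum, copper → silver → gold.
Putting the parts together: (u=y : v=silver) and then (u=z : v=gold).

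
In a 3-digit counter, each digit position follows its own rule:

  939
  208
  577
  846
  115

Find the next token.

484

First digit: 9, 2, 5, 8, 1 → 4 (+3 each step, mod 10).
Second digit: 3, 0, 7, 4, 1 → 8 (−3 each step, mod 10).
Third digit — −1 each step, mod 10: 9, 8, 7, 6, 5 → 4.
Putting it together: 484.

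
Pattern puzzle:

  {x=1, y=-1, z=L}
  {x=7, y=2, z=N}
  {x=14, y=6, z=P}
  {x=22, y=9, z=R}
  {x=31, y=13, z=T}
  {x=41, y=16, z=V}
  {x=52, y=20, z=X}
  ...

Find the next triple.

X: differences are 6, 7, 8, … (increasing by 1 each time), so 1, 7, 14, 22, 31, 41, 52 → 64.
Y — alternating steps +3, +4, +3, +4, …: -1, 2, 6, 9, 13, 16, 20 → 23.
Z: L, N, P, R, T, V, X → Z (letters move forward 2 places in the alphabet).
Combining the parts gives {x=64, y=23, z=Z}.

{x=64, y=23, z=Z}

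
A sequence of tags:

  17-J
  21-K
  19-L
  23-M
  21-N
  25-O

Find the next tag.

23-P

First component: alternating steps +4, −2, +4, −2, …, so 17, 21, 19, 23, 21, 25 → 23.
For the letter, letters move forward 1 place in the alphabet: J, K, L, M, N, O → P.
So the next tag is 23-P.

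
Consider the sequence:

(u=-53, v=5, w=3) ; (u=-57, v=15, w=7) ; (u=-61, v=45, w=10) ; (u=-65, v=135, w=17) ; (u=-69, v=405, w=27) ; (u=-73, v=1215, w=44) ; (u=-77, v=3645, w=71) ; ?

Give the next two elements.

(u=-81, v=10935, w=115), (u=-85, v=32805, w=186)

U: −4 each step; -53, -57, -61, -65, -69, -73, -77 → -81 → -85.
V: 5, 15, 45, 135, 405, 1215, 3645 → 10935 → 32805 (×3 each step).
W: each term is the sum of the two before it; 3, 7, 10, 17, 27, 44, 71 → 115 → 186.
So the next two elements are (u=-81, v=10935, w=115) and (u=-85, v=32805, w=186).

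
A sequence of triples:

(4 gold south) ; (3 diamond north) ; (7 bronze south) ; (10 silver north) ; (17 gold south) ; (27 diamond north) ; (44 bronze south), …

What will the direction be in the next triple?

north

First coordinate goes 4, 3, 7, 10, 17, 27, 44 → 71 (each term is the sum of the two before it).
For the rank, repeats gold → diamond → bronze → silver: gold, diamond, bronze, silver, gold, diamond, bronze → silver.
For the direction, alternates south ↔ north: south, north, south, north, south, north, south → north.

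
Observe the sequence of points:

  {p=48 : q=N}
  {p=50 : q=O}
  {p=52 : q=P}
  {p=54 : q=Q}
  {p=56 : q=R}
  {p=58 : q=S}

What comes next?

P: +2 each step, so 48, 50, 52, 54, 56, 58 → 60.
Q: letters move forward 1 place in the alphabet; N, O, P, Q, R, S → T.
So the next point is {p=60 : q=T}.

{p=60 : q=T}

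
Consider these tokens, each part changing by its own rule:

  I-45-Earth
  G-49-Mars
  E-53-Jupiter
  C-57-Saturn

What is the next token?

A-61-Uranus

Letter: I, G, E, C → A (letters move back 2 places in the alphabet).
For the second component, +4 each step: 45, 49, 53, 57 → 61.
Planet — runs through the planets Mercury→Neptune: Earth, Mars, Jupiter, Saturn → Uranus.
So the next token is A-61-Uranus.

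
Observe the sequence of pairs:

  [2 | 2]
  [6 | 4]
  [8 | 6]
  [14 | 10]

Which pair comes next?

[22 | 16]

First part: each term is the sum of the two before it; 2, 6, 8, 14 → 22.
Second part: 2, 4, 6, 10 → 16 (each term is the sum of the two before it).
Putting it together: [22 | 16].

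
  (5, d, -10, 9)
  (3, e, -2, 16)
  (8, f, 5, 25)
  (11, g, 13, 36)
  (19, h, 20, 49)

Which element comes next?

First coordinate goes 5, 3, 8, 11, 19 → 30 (each term is the sum of the two before it).
Letter: letters move forward 1 place in the alphabet, so d, e, f, g, h → i.
For the third coordinate, alternating steps +8, +7, +8, +7, …: -10, -2, 5, 13, 20 → 28.
For the fourth coordinate, perfect squares: 3², 4², 5², …: 9, 16, 25, 36, 49 → 64.
Combining the parts gives (30, i, 28, 64).

(30, i, 28, 64)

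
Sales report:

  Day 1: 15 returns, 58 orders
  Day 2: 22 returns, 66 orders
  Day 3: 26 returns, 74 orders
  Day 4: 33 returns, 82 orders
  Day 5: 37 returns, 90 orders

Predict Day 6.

Returns — alternating steps +7, +4, +7, +4, …: 15, 22, 26, 33, 37 → 44.
Orders — +8 each step: 58, 66, 74, 82, 90 → 98.
So the next row is 44 returns, 98 orders.

44 returns, 98 orders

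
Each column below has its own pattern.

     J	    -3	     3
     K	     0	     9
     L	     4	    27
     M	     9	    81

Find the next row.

Letter: letters move forward 1 place in the alphabet, so J, K, L, M → N.
Second component goes -3, 0, 4, 9 → 15 (differences are 3, 4, 5, … (increasing by 1 each time)).
Third component: ×3 each step; 3, 9, 27, 81 → 243.
Combining the parts gives N  15  243.

N  15  243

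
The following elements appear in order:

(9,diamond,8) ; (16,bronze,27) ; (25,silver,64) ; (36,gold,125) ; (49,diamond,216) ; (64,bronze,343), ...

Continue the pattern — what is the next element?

First part — perfect squares: 3², 4², 5², …: 9, 16, 25, 36, 49, 64 → 81.
Rank goes diamond, bronze, silver, gold, diamond, bronze → silver (repeats diamond → bronze → silver → gold).
Third part goes 8, 27, 64, 125, 216, 343 → 512 (perfect cubes: 2³, 3³, 4³, …).
Combining the parts gives (81,silver,512).

(81,silver,512)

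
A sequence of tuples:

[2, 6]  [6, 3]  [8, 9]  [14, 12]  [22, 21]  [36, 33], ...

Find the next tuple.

First component: each term is the sum of the two before it; 2, 6, 8, 14, 22, 36 → 58.
Second component: 6, 3, 9, 12, 21, 33 → 54 (each term is the sum of the two before it).
Combining the parts gives [58, 54].

[58, 54]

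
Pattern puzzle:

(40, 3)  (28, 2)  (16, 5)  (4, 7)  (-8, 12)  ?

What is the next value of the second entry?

19

Second entry goes 3, 2, 5, 7, 12 → 19 (each term is the sum of the two before it).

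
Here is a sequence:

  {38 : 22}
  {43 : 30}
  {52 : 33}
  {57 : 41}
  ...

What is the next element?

First slot: alternating steps +5, +9, +5, +9, …, so 38, 43, 52, 57 → 66.
Second slot goes 22, 30, 33, 41 → 44 (alternating steps +8, +3, +8, +3, …).
Combining the parts gives {66 : 44}.

{66 : 44}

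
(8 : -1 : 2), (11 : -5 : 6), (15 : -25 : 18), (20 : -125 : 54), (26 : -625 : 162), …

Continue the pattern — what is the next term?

(33 : -3125 : 486)

First entry: 8, 11, 15, 20, 26 → 33 (differences are 3, 4, 5, … (increasing by 1 each time)).
Second entry: ×5 each step, so -1, -5, -25, -125, -625 → -3125.
Third entry — ×3 each step: 2, 6, 18, 54, 162 → 486.
Combining the parts gives (33 : -3125 : 486).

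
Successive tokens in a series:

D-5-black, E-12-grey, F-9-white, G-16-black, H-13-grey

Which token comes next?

Letter: D, E, F, G, H → I (letters move forward 1 place in the alphabet).
Second component: 5, 12, 9, 16, 13 → 20 (alternating steps +7, −3, +7, −3, …).
Shade: repeats black → grey → white, so black, grey, white, black, grey → white.
So the next token is I-20-white.

I-20-white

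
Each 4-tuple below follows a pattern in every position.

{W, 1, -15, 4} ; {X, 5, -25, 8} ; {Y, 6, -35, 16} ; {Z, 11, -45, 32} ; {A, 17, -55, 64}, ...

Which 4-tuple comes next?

Letter goes W, X, Y, Z, A → B (letters move forward 1 place in the alphabet, wrapping Z→A).
Second coordinate: each term is the sum of the two before it; 1, 5, 6, 11, 17 → 28.
Third coordinate: −10 each step, so -15, -25, -35, -45, -55 → -65.
Fourth coordinate goes 4, 8, 16, 32, 64 → 128 (×2 each step).
Putting it together: {B, 28, -65, 128}.

{B, 28, -65, 128}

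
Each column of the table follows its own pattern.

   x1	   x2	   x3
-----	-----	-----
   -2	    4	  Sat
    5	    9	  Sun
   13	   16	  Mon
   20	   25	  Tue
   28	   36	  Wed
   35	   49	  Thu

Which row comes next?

For the column x1, alternating steps +7, +8, +7, +8, …: -2, 5, 13, 20, 28, 35 → 43.
For the column x2, perfect squares: 2², 3², 4², …: 4, 9, 16, 25, 36, 49 → 64.
Column x3: runs through the weekdays Mon→Sun; Sat, Sun, Mon, Tue, Wed, Thu → Fri.
Combining the parts gives 43  64  Fri.

43  64  Fri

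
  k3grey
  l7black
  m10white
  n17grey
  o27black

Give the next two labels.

p44white then q71grey

Letter: letters move forward 1 place in the alphabet, so k, l, m, n, o → p → q.
Second component: each term is the sum of the two before it; 3, 7, 10, 17, 27 → 44 → 71.
Shade goes grey, black, white, grey, black → white → grey (repeats grey → black → white).
So the next two labels are p44white and q71grey.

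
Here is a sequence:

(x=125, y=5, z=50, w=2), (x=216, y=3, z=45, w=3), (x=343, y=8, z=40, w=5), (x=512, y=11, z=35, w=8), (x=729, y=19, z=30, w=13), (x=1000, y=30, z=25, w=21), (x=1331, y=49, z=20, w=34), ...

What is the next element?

For the x, perfect cubes: 5³, 6³, 7³, …: 125, 216, 343, 512, 729, 1000, 1331 → 1728.
Y: each term is the sum of the two before it, so 5, 3, 8, 11, 19, 30, 49 → 79.
Z — −5 each step: 50, 45, 40, 35, 30, 25, 20 → 15.
W — each term is the sum of the two before it: 2, 3, 5, 8, 13, 21, 34 → 55.
Combining the parts gives (x=1728, y=79, z=15, w=55).

(x=1728, y=79, z=15, w=55)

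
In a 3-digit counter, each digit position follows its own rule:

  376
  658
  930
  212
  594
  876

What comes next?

First digit — +3 each step, mod 10: 3, 6, 9, 2, 5, 8 → 1.
Second digit: 7, 5, 3, 1, 9, 7 → 5 (−2 each step, mod 10).
Third digit goes 6, 8, 0, 2, 4, 6 → 8 (+2 each step, mod 10).
Combining the parts gives 158.

158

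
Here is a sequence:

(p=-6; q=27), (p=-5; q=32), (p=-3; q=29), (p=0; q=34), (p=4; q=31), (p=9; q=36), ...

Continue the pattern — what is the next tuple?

P: differences are 1, 2, 3, … (increasing by 1 each time), so -6, -5, -3, 0, 4, 9 → 15.
Q: alternating steps +5, −3, +5, −3, …; 27, 32, 29, 34, 31, 36 → 33.
So the next tuple is (p=15; q=33).

(p=15; q=33)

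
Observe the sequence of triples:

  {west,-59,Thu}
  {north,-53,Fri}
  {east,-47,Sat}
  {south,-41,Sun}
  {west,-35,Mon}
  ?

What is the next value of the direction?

Direction: repeats west → north → east → south, so west, north, east, south, west → north.
Second value goes -59, -53, -47, -41, -35 → -29 (+6 each step).
Day: Thu, Fri, Sat, Sun, Mon → Tue (runs through the weekdays Mon→Sun).

north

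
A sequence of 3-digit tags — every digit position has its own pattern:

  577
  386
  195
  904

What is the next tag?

First digit goes 5, 3, 1, 9 → 7 (−2 each step, mod 10).
Second digit goes 7, 8, 9, 0 → 1 (+1 each step, mod 10).
Third digit — −1 each step, mod 10: 7, 6, 5, 4 → 3.
Putting it together: 713.

713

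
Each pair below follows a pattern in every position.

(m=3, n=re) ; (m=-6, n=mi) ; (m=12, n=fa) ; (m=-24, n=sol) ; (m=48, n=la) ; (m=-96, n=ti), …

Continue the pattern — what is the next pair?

M goes 3, -6, 12, -24, 48, -96 → 192 (×(-2) each step).
N: runs through the solfège scale do→ti; re, mi, fa, sol, la, ti → do.
Putting it together: (m=192, n=do).

(m=192, n=do)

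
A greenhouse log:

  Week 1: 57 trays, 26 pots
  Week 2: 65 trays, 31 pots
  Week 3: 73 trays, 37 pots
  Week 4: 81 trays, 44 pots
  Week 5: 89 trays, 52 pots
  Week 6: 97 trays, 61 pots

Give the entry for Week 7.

Trays: +8 each step, so 57, 65, 73, 81, 89, 97 → 105.
Pots: 26, 31, 37, 44, 52, 61 → 71 (differences are 5, 6, 7, … (increasing by 1 each time)).
Combining the parts gives 105 trays, 71 pots.

105 trays, 71 pots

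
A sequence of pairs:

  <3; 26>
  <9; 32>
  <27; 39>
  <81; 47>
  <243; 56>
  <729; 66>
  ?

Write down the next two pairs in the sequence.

For the first component, ×3 each step: 3, 9, 27, 81, 243, 729 → 2187 → 6561.
For the second component, differences are 6, 7, 8, … (increasing by 1 each time): 26, 32, 39, 47, 56, 66 → 77 → 89.
Putting the parts together: <2187; 77> and then <6561; 89>.

<2187; 77>, <6561; 89>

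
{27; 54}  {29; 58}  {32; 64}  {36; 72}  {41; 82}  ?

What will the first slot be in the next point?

First slot: differences are 2, 3, 4, … (increasing by 1 each time), so 27, 29, 32, 36, 41 → 47.

47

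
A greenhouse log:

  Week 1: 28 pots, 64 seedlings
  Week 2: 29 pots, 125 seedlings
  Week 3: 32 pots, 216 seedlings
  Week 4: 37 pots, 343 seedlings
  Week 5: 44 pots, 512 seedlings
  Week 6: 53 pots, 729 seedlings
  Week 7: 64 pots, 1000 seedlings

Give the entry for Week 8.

Pots: 28, 29, 32, 37, 44, 53, 64 → 77 (differences are 1, 3, 5, … (increasing by 2 each time)).
For the seedlings, perfect cubes: 4³, 5³, 6³, …: 64, 125, 216, 343, 512, 729, 1000 → 1331.
Combining the parts gives 77 pots, 1331 seedlings.

77 pots, 1331 seedlings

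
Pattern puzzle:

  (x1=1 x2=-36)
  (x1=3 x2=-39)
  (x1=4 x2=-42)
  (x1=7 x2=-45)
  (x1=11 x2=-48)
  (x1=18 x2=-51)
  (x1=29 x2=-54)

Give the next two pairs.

(x1=47 x2=-57), (x1=76 x2=-60)

X1: each term is the sum of the two before it, so 1, 3, 4, 7, 11, 18, 29 → 47 → 76.
X2: −3 each step; -36, -39, -42, -45, -48, -51, -54 → -57 → -60.
So the next two pairs are (x1=47 x2=-57) and (x1=76 x2=-60).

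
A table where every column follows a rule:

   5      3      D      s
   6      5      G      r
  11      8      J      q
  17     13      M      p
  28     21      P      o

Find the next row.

First component: each term is the sum of the two before it; 5, 6, 11, 17, 28 → 45.
Second component goes 3, 5, 8, 13, 21 → 34 (each term is the sum of the two before it).
First letter — letters move forward 3 places in the alphabet: D, G, J, M, P → S.
Second letter: letters move back 1 place in the alphabet; s, r, q, p, o → n.
Putting it together: 45  34  S  n.

45  34  S  n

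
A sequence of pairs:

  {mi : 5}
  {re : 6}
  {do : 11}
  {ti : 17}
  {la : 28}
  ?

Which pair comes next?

{sol : 45}

For the note, runs backward through the solfège scale do→ti: mi, re, do, ti, la → sol.
For the second coordinate, each term is the sum of the two before it: 5, 6, 11, 17, 28 → 45.
So the next pair is {sol : 45}.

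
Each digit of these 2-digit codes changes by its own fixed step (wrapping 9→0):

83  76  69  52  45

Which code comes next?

38

First digit: −1 each step, mod 10, so 8, 7, 6, 5, 4 → 3.
Second digit goes 3, 6, 9, 2, 5 → 8 (+3 each step, mod 10).
So the next code is 38.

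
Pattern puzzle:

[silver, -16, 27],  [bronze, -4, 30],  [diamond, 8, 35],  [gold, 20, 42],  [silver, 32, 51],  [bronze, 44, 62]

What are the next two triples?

[diamond, 56, 75], [gold, 68, 90]

Rank: repeats silver → bronze → diamond → gold, so silver, bronze, diamond, gold, silver, bronze → diamond → gold.
Second value — +12 each step: -16, -4, 8, 20, 32, 44 → 56 → 68.
Third value: 27, 30, 35, 42, 51, 62 → 75 → 90 (differences are 3, 5, 7, … (increasing by 2 each time)).
So the next two triples are [diamond, 56, 75] and [gold, 68, 90].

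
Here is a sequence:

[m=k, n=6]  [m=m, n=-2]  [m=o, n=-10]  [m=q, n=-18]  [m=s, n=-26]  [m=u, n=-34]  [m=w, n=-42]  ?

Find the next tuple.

[m=y, n=-50]

M: k, m, o, q, s, u, w → y (letters move forward 2 places in the alphabet).
N: −8 each step; 6, -2, -10, -18, -26, -34, -42 → -50.
So the next tuple is [m=y, n=-50].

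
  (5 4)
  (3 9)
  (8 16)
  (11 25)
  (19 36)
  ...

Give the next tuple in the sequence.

(30 49)

First part goes 5, 3, 8, 11, 19 → 30 (each term is the sum of the two before it).
For the second part, perfect squares: 2², 3², 4², …: 4, 9, 16, 25, 36 → 49.
So the next tuple is (30 49).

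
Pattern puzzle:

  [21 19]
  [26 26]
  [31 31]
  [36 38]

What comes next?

[41 43]

First component: +5 each step; 21, 26, 31, 36 → 41.
Second component: alternating steps +7, +5, +7, +5, …, so 19, 26, 31, 38 → 43.
So the next element is [41 43].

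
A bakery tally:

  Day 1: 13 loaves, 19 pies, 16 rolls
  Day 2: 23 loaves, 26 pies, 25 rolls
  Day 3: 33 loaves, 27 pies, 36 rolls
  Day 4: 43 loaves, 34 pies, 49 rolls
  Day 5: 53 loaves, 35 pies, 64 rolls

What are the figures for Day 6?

Loaves: +10 each step; 13, 23, 33, 43, 53 → 63.
Pies goes 19, 26, 27, 34, 35 → 42 (alternating steps +7, +1, +7, +1, …).
For the rolls, perfect squares: 4², 5², 6², …: 16, 25, 36, 49, 64 → 81.
Putting it together: 63 loaves, 42 pies, 81 rolls.

63 loaves, 42 pies, 81 rolls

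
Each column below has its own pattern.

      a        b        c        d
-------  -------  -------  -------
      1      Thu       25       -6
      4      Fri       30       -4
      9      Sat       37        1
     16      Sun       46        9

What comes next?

For the column a, perfect squares: 1², 2², 3², …: 1, 4, 9, 16 → 25.
Column b: runs through the weekdays Mon→Sun, so Thu, Fri, Sat, Sun → Mon.
Column c: differences are 5, 7, 9, … (increasing by 2 each time); 25, 30, 37, 46 → 57.
For the column d, differences are 2, 5, 8, … (increasing by 3 each time): -6, -4, 1, 9 → 20.
Putting it together: 25  Mon  57  20.

25  Mon  57  20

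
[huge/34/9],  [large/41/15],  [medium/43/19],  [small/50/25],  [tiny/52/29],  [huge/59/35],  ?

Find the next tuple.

Size goes huge, large, medium, small, tiny, huge → large (repeats huge → large → medium → small → tiny).
Second value: 34, 41, 43, 50, 52, 59 → 61 (alternating steps +7, +2, +7, +2, …).
Third value: alternating steps +6, +4, +6, +4, …; 9, 15, 19, 25, 29, 35 → 39.
Putting it together: [large/61/39].

[large/61/39]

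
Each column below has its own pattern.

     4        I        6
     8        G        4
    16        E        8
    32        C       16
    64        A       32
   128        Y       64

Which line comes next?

For the first component, ×2 each step: 4, 8, 16, 32, 64, 128 → 256.
Letter: letters move back 2 places in the alphabet, wrapping A→Z, so I, G, E, C, A, Y → W.
For the third component, always the previous value of the first component: 6, 4, 8, 16, 32, 64 → 128.
Combining the parts gives 256  W  128.

256  W  128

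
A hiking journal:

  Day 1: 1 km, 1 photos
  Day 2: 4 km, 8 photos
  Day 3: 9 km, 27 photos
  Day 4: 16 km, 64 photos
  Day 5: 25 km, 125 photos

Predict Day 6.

36 km, 216 photos

For the km, perfect squares: 1², 2², 3², …: 1, 4, 9, 16, 25 → 36.
Photos: perfect cubes: 1³, 2³, 3³, …, so 1, 8, 27, 64, 125 → 216.
Putting it together: 36 km, 216 photos.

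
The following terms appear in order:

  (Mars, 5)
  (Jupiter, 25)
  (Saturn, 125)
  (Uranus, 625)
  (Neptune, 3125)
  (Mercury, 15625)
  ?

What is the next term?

Planet: runs through the planets Mercury→Neptune, so Mars, Jupiter, Saturn, Uranus, Neptune, Mercury → Venus.
Second slot: 5, 25, 125, 625, 3125, 15625 → 78125 (×5 each step).
Combining the parts gives (Venus, 78125).

(Venus, 78125)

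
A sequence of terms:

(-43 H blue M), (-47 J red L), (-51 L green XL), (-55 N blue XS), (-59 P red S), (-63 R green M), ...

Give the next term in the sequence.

(-67 T blue L)

First entry: −4 each step, so -43, -47, -51, -55, -59, -63 → -67.
Letter — letters move forward 2 places in the alphabet: H, J, L, N, P, R → T.
Colour: repeats blue → red → green; blue, red, green, blue, red, green → blue.
Size: M, L, XL, XS, S, M → L (repeats M → L → XL → XS → S).
Putting it together: (-67 T blue L).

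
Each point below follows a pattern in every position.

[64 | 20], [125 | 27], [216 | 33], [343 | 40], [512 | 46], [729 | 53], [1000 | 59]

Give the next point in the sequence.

For the first part, perfect cubes: 4³, 5³, 6³, …: 64, 125, 216, 343, 512, 729, 1000 → 1331.
Second part: alternating steps +7, +6, +7, +6, …; 20, 27, 33, 40, 46, 53, 59 → 66.
So the next point is [1331 | 66].

[1331 | 66]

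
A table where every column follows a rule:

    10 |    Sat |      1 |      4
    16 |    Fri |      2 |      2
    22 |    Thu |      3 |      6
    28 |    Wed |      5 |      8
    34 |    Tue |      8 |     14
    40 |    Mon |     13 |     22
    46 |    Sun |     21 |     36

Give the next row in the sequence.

52  Sat  34  58

First component goes 10, 16, 22, 28, 34, 40, 46 → 52 (+6 each step).
Day: runs backward through the weekdays Mon→Sun; Sat, Fri, Thu, Wed, Tue, Mon, Sun → Sat.
Third component: 1, 2, 3, 5, 8, 13, 21 → 34 (each term is the sum of the two before it).
Fourth component: 4, 2, 6, 8, 14, 22, 36 → 58 (each term is the sum of the two before it).
Combining the parts gives 52  Sat  34  58.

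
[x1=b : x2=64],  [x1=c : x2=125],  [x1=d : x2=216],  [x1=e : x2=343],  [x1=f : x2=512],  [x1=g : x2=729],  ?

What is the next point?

[x1=h : x2=1000]

X1: letters move forward 1 place in the alphabet, so b, c, d, e, f, g → h.
X2 — perfect cubes: 4³, 5³, 6³, …: 64, 125, 216, 343, 512, 729 → 1000.
So the next point is [x1=h : x2=1000].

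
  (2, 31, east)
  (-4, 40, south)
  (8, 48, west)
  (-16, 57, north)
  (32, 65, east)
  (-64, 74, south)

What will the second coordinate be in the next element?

82

For the first coordinate, ×(-2) each step: 2, -4, 8, -16, 32, -64 → 128.
For the second coordinate, alternating steps +9, +8, +9, +8, …: 31, 40, 48, 57, 65, 74 → 82.
Direction goes east, south, west, north, east, south → west (repeats east → south → west → north).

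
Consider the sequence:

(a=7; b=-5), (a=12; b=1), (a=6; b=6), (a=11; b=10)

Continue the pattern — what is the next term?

A: alternating steps +5, −6, +5, −6, …, so 7, 12, 6, 11 → 5.
B: differences are 6, 5, 4, … (decreasing by 1 each time); -5, 1, 6, 10 → 13.
Combining the parts gives (a=5; b=13).

(a=5; b=13)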